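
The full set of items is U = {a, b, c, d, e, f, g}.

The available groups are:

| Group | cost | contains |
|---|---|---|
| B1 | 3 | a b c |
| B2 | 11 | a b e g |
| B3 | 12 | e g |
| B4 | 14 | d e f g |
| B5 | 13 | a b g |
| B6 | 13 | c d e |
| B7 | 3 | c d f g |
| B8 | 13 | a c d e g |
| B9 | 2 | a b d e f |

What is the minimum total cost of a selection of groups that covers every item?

B7, B9 together cover every item (B7 ∪ B9 = {a, b, c, d, e, f, g}); total cost 3 + 2 = 5.
No covering selection has total cost below 5.

5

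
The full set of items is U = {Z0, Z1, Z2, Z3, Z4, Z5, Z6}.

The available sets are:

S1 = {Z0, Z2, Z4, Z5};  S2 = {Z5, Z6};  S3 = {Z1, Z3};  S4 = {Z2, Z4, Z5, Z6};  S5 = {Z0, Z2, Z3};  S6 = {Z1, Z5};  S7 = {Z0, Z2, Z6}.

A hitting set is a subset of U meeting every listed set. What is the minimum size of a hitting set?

The 3 items {Z3, Z5, Z6} hit every set.
No choice of 2 items meets every set, so 3 is the minimum.

3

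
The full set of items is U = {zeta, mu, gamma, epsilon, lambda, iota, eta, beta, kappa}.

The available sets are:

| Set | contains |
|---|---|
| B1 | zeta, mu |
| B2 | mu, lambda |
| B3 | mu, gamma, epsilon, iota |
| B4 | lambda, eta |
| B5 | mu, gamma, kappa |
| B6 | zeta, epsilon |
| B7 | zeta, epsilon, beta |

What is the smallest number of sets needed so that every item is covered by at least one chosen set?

4

B3, B4, B5, and B7 cover everything between them: the union {zeta, mu, gamma, epsilon, lambda, iota, eta, beta, kappa} is all of U.
Only B3 contains iota, so B3 is forced; the remaining 5 items need at least 3 more sets (each remaining set adds at most 2) — so at least 4 sets are needed, and 4 is optimal.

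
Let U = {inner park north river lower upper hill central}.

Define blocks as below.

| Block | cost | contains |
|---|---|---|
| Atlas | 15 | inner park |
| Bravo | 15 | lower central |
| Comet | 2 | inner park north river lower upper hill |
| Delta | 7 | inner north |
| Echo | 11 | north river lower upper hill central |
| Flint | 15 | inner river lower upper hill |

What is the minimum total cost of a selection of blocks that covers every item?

13

Comet, Echo together cover every item (Comet ∪ Echo = {inner, park, north, river, lower, upper, hill, central}); total cost 2 + 11 = 13.
No covering selection has total cost below 13.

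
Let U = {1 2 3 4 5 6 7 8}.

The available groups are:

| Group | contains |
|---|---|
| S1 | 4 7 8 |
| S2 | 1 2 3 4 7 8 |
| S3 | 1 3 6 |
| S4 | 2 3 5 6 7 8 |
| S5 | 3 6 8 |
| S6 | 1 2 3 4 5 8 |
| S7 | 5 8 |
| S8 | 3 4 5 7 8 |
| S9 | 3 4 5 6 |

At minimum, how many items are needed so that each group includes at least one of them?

2

The 2 items {6, 8} hit every group.
The groups S3, S7 are pairwise disjoint, so any hitting set needs a separate item for each — at least 2. Hence 2 is optimal.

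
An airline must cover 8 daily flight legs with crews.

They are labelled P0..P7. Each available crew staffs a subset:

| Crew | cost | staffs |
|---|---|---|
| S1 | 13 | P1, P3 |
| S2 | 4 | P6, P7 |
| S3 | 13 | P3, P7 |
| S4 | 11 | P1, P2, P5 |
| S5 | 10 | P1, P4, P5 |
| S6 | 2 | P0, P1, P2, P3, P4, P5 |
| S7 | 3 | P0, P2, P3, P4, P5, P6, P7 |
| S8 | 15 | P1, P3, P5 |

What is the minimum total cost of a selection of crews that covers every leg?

5

S6, S7 together cover every leg (S6 ∪ S7 = {P0, P1, P2, P3, P4, P5, P6, P7}); total cost 2 + 3 = 5.
No covering selection has total cost below 5.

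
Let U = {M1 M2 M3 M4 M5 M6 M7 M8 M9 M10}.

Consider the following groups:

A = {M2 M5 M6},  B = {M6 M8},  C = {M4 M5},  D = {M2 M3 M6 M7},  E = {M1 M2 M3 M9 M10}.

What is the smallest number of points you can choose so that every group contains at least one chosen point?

3

Take H = {M1, M4, M6}. Each listed group contains at least one of these, so H is a hitting set of size 3.
The groups B, C, E are pairwise disjoint, so any hitting set needs a separate point for each — at least 3. Hence 3 is optimal.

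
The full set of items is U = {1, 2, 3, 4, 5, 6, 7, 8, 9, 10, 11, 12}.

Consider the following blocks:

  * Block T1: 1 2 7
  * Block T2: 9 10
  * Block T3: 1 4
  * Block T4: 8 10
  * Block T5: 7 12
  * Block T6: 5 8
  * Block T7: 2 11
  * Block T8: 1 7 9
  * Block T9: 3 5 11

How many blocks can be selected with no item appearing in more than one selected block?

T2, T3, T5, T6, T7 are pairwise disjoint (T2={9,10}; T3={1,4}; T5={7,12}; T6={5,8}; T7={2,11}).
Every remaining block overlaps one of these, and no 6 of the listed blocks are pairwise disjoint, so 5 is the maximum.

5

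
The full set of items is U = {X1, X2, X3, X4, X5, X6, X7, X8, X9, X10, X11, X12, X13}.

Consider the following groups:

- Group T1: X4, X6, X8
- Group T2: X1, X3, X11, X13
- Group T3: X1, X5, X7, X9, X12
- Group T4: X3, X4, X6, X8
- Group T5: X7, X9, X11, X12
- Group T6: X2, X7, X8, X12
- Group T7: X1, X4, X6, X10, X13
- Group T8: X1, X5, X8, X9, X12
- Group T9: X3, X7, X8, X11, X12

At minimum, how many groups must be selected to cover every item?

T2, T3, T6, and T7 cover everything between them: the union {X1, X2, X3, X4, X5, X6, X7, X8, X9, X10, X11, X12, X13} is all of U.
No 3 of the 9 groups cover everything (all 84 combinations miss at least one item), so 4 is optimal.

4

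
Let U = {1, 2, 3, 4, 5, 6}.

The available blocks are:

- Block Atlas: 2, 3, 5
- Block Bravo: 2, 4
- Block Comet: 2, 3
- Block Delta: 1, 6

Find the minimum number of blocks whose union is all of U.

Atlas and Bravo and Delta together: Atlas ∪ Bravo ∪ Delta = {1, 2, 3, 4, 5, 6} — every point is covered.
Only Delta contains 1, so Delta is forced; the remaining 4 points need at least 2 more blocks (each remaining block adds at most 3) — so at least 3 blocks are needed, and 3 is optimal.

3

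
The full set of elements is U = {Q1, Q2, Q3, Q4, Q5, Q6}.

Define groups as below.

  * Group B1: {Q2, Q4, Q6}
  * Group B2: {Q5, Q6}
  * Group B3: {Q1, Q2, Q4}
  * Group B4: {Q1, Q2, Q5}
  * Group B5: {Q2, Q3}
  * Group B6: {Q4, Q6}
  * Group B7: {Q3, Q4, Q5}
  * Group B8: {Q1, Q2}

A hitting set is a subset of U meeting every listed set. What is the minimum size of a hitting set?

3

Take H = {Q2, Q4, Q6}. Each listed group contains at least one of these, so H is a hitting set of size 3.
No choice of 2 elements meets every group, so 3 is the minimum.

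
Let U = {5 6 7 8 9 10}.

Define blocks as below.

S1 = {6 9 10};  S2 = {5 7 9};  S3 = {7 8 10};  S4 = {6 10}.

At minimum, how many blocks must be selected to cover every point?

S2, S3, and S4 cover everything between them: the union {5, 6, 7, 8, 9, 10} is all of U.
Only S2 contains 5, so S2 is forced; the remaining 3 points need at least 2 more blocks (each remaining block adds at most 2) — so at least 3 blocks are needed, and 3 is optimal.

3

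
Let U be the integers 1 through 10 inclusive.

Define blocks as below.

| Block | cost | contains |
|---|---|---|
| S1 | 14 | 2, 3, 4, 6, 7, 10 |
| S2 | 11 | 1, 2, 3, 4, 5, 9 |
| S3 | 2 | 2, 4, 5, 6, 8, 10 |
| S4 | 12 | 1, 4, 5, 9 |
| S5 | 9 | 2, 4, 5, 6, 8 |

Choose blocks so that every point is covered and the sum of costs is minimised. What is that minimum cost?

27

S1, S2, S3 together cover every point (S1 ∪ S2 ∪ S3 = {1, 2, 3, 4, 5, 6, 7, 8, 9, 10}); total cost 14 + 11 + 2 = 27.
No covering selection has total cost below 27.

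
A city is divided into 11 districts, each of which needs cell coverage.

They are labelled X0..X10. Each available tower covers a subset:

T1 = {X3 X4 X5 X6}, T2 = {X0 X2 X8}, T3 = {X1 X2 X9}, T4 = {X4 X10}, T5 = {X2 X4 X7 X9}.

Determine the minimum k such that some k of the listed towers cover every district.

T1 and T2 and T3 and T4 and T5 together: T1 ∪ T2 ∪ T3 ∪ T4 ∪ T5 = {X0, X1, X2, X3, X4, X5, X6, X7, X8, X9, X10} — every district is covered.
No 4 of the 5 towers cover everything (all 5 combinations miss at least one district), so 5 is optimal.

5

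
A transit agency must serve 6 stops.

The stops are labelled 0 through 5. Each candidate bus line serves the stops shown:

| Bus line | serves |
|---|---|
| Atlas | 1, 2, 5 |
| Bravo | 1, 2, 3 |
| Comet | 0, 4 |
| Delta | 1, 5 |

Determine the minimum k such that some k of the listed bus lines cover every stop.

3

Bravo and Comet and Delta together: Bravo ∪ Comet ∪ Delta = {0, 1, 2, 3, 4, 5} — every stop is covered.
Only Comet contains 0, so Comet is forced; the remaining 4 stops need at least 2 more bus lines (each remaining bus line adds at most 3) — so at least 3 bus lines are needed, and 3 is optimal.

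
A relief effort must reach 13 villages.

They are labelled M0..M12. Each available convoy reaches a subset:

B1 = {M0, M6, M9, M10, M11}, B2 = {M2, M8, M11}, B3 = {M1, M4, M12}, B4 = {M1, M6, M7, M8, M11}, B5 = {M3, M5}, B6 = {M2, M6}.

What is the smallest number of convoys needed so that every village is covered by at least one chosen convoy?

5

Take {B1, B2, B3, B4, B5}. Their union is {M0, M1, M2, M3, M4, M5, M6, M7, M8, M9, M10, M11, M12}, which is all 13 villages.
No 4 of the 6 convoys cover everything (all 15 combinations miss at least one village), so 5 is optimal.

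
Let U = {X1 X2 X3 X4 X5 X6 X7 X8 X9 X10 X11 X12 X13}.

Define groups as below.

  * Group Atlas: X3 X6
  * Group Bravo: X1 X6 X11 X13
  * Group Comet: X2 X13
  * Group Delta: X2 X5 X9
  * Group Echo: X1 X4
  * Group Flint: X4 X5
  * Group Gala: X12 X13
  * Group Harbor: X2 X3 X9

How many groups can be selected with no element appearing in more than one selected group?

Atlas, Delta, Echo, Gala are pairwise disjoint (Atlas={X3,X6}; Delta={X2,X5,X9}; Echo={X1,X4}; Gala={X12,X13}).
Every remaining group overlaps one of these, and no 5 of the listed groups are pairwise disjoint, so 4 is the maximum.

4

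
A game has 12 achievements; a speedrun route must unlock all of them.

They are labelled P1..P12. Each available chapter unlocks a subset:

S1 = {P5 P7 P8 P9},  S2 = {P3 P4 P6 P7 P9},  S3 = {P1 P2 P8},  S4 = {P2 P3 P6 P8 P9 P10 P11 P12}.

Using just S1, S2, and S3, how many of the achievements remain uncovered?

Union of S1, S2, S3 = {P1, P2, P3, P4, P5, P6, P7, P8, P9}.
Not covered: P10, P11, P12 — 3 achievements.

3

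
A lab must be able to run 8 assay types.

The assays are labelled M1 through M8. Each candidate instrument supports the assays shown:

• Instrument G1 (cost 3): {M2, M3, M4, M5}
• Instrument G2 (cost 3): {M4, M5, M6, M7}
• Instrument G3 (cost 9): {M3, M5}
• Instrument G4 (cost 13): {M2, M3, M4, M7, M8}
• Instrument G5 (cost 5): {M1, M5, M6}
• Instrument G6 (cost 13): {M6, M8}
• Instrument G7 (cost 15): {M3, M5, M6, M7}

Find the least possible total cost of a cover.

18

G4, G5 together cover every assay (G4 ∪ G5 = {M1, M2, M3, M4, M5, M6, M7, M8}); total cost 13 + 5 = 18.
The greedy pick G1, G2, G5, G4 costs 24; no covering selection beats 18.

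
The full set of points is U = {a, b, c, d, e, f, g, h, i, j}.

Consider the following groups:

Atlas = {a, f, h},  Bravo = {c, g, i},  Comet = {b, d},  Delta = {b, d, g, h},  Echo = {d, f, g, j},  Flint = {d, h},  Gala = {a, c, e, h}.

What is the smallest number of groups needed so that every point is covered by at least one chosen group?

Bravo, Delta, Echo, and Gala cover everything between them: the union {a, b, c, d, e, f, g, h, i, j} is all of U.
Only Bravo contains i, so Bravo is forced; the remaining 7 points need at least 3 more groups (each remaining group adds at most 3) — so at least 4 groups are needed, and 4 is optimal.

4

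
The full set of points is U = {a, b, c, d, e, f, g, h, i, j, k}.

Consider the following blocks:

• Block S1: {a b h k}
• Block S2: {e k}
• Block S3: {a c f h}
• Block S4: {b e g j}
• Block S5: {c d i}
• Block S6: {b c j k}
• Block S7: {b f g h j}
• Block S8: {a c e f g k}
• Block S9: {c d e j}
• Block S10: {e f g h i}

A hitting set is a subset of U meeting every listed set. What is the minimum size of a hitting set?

The 3 points {c, g, k} hit every block.
The blocks S2, S5, S7 are pairwise disjoint, so any hitting set needs a separate point for each — at least 3. Hence 3 is optimal.

3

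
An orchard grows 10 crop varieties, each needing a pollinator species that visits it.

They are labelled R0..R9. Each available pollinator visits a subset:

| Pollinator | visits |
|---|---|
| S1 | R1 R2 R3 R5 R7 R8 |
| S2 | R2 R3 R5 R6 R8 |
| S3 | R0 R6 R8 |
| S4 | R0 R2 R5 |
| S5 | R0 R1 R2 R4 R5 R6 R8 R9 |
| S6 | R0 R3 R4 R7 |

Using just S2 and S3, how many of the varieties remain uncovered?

4

Union of S2, S3 = {R0, R2, R3, R5, R6, R8}.
Not covered: R1, R4, R7, R9 — 4 varieties.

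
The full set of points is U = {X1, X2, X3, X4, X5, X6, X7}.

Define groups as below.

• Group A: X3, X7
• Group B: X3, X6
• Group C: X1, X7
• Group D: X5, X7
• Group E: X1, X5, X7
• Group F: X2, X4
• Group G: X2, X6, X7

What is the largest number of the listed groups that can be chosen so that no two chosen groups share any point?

3

B, E, F are pairwise disjoint (B={X3,X6}; E={X1,X5,X7}; F={X2,X4}).
Every remaining group overlaps one of these, and no 4 of the listed groups are pairwise disjoint, so 3 is the maximum.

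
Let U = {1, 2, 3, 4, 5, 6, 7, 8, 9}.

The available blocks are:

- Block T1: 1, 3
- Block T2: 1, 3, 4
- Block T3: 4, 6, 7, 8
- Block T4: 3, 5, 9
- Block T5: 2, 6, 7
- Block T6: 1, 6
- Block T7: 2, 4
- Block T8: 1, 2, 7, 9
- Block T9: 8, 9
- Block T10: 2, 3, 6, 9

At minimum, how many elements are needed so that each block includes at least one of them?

The 4 elements {1, 4, 7, 9} hit every block.
No choice of 3 elements meets every block, so 4 is the minimum.

4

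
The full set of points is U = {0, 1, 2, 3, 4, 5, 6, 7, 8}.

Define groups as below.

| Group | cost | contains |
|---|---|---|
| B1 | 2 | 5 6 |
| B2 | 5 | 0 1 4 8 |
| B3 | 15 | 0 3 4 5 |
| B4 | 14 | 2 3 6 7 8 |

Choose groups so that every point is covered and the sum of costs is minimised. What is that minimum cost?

21

B1, B2, B4 together cover every point (B1 ∪ B2 ∪ B4 = {0, 1, 2, 3, 4, 5, 6, 7, 8}); total cost 2 + 5 + 14 = 21.
No covering selection has total cost below 21.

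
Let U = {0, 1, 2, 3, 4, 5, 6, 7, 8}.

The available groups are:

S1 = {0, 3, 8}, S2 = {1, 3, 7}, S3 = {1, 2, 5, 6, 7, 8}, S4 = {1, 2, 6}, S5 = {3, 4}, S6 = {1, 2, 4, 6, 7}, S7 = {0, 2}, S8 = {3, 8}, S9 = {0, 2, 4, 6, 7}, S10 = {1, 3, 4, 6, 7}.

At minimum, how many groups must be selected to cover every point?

3

Take {S2, S3, S9}. Their union is {0, 1, 2, 3, 4, 5, 6, 7, 8}, which is all 9 points.
Only S3 contains 5, so S3 is forced; the remaining 3 points need at least 2 more groups (each remaining group adds at most 2) — so at least 3 groups are needed, and 3 is optimal.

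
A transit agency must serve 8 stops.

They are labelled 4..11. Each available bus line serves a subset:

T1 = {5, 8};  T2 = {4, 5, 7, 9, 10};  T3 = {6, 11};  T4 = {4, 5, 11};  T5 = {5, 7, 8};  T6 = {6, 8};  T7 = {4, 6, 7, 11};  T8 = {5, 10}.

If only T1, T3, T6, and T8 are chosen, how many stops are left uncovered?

3

Union of T1, T3, T6, T8 = {5, 6, 8, 10, 11}.
Not covered: 4, 7, 9 — 3 stops.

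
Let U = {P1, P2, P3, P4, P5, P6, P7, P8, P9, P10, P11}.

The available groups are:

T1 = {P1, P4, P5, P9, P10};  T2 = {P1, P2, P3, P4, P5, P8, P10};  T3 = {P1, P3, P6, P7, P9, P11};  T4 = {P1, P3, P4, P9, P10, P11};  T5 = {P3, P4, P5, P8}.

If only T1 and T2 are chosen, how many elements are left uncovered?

Union of T1, T2 = {P1, P2, P3, P4, P5, P8, P9, P10}.
Not covered: P6, P7, P11 — 3 elements.

3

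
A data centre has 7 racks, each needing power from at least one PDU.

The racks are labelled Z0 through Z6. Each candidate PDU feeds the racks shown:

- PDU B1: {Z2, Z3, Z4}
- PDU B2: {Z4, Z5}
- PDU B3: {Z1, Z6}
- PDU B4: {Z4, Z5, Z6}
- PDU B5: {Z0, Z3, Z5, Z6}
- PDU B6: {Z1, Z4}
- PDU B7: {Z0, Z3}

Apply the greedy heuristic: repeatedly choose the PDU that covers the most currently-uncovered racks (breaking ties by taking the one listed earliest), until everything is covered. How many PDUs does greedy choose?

3

Greedy: pick B5 (covers 4 new) → pick B1 (covers 2 new) → pick B3 (covers 1 new). Total picks: 3.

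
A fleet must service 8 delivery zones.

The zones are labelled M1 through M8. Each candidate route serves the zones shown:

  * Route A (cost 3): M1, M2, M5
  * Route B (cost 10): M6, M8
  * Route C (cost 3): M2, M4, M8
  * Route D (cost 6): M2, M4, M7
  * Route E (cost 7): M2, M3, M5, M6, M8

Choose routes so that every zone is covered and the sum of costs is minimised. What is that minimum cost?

16

A, D, E together cover every zone (A ∪ D ∪ E = {M1, M2, M3, M4, M5, M6, M7, M8}); total cost 3 + 6 + 7 = 16.
The greedy pick A, C, E, D costs 19; no covering selection beats 16.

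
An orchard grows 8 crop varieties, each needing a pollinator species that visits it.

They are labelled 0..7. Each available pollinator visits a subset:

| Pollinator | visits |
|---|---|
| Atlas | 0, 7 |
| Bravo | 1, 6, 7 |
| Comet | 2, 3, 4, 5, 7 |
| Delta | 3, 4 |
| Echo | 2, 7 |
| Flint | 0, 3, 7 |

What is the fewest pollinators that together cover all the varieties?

3

Atlas and Bravo and Comet together: Atlas ∪ Bravo ∪ Comet = {0, 1, 2, 3, 4, 5, 6, 7} — every variety is covered.
Only Bravo contains 1, so Bravo is forced; the remaining 5 varieties need at least 2 more pollinators (each remaining pollinator adds at most 4) — so at least 3 pollinators are needed, and 3 is optimal.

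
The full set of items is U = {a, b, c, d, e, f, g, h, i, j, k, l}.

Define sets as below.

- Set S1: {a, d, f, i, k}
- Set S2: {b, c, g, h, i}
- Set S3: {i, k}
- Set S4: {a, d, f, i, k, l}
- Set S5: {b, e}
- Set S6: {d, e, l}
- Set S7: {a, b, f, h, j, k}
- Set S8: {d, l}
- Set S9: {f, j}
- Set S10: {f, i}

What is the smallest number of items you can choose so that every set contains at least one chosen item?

The 4 items {e, f, i, l} hit every set.
The sets S3, S5, S8, S9 are pairwise disjoint, so any hitting set needs a separate item for each — at least 4. Hence 4 is optimal.

4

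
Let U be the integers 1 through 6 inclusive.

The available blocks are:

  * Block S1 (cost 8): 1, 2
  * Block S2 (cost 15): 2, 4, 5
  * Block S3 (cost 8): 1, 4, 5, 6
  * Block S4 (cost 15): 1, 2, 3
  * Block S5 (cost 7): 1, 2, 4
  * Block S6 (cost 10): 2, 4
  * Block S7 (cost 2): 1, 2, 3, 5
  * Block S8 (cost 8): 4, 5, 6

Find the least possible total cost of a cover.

S3, S7 together cover every element (S3 ∪ S7 = {1, 2, 3, 4, 5, 6}); total cost 8 + 2 = 10.
No covering selection has total cost below 10.

10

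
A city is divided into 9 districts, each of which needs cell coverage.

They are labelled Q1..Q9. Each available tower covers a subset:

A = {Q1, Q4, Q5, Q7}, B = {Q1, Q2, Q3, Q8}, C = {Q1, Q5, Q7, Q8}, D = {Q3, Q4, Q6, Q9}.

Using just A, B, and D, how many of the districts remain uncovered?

Union of A, B, D = {Q1, Q2, Q3, Q4, Q5, Q6, Q7, Q8, Q9} — that's every district, so 0 are uncovered.

0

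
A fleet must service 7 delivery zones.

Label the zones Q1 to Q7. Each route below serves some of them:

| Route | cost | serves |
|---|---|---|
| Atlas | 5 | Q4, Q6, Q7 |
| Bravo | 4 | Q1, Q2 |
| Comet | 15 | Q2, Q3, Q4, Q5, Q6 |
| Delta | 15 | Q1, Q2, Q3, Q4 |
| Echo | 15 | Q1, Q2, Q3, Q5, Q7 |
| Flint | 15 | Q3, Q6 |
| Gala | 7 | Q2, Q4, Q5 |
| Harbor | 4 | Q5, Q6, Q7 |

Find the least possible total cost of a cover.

19

Delta, Harbor together cover every zone (Delta ∪ Harbor = {Q1, Q2, Q3, Q4, Q5, Q6, Q7}); total cost 15 + 4 = 19.
The greedy pick Harbor, Bravo, Atlas, Comet costs 28; no covering selection beats 19.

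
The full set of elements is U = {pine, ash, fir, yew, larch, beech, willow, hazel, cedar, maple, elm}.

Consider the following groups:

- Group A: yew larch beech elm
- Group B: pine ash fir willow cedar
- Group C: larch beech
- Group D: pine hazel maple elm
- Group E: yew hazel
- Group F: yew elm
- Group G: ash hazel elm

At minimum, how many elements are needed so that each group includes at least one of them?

The 4 elements {beech, willow, hazel, elm} hit every group.
No choice of 3 elements meets every group, so 4 is the minimum.

4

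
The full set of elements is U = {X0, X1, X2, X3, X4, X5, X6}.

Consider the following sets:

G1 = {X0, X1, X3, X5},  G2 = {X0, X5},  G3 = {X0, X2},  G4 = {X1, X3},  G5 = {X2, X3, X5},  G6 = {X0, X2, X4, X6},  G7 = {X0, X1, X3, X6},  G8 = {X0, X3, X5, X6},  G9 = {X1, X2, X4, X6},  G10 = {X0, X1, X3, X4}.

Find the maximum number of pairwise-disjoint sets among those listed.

G4, G6 are pairwise disjoint (G4={X1,X3}; G6={X0,X2,X4,X6}).
Every remaining set overlaps one of these, and no 3 of the listed sets are pairwise disjoint, so 2 is the maximum.

2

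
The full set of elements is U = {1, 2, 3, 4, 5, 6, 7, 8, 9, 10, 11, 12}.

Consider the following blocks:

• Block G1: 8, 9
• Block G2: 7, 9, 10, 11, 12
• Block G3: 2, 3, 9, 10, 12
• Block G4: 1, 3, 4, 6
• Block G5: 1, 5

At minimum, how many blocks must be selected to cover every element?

G1 and G2 and G3 and G4 and G5 together: G1 ∪ G2 ∪ G3 ∪ G4 ∪ G5 = {1, 2, 3, 4, 5, 6, 7, 8, 9, 10, 11, 12} — every element is covered.
No 4 of the 5 blocks cover everything (all 5 combinations miss at least one element), so 5 is optimal.

5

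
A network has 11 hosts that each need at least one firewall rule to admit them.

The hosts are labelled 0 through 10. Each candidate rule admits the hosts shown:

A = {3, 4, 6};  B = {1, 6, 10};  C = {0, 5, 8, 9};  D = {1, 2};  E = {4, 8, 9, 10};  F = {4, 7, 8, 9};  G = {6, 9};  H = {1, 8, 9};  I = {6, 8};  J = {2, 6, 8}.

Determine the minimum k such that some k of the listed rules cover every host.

5

Take {A, C, D, E, F}. Their union is {0, 1, 2, 3, 4, 5, 6, 7, 8, 9, 10}, which is all 11 hosts.
No 4 of the 10 rules cover everything (all 210 combinations miss at least one host), so 5 is optimal.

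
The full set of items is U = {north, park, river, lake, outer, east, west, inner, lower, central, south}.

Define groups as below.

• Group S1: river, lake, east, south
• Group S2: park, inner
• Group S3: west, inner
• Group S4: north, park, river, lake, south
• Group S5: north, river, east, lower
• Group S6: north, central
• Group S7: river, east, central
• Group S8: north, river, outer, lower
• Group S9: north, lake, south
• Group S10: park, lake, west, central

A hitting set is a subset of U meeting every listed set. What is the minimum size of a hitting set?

The 4 items {north, park, east, west} hit every group.
No choice of 3 items meets every group, so 4 is the minimum.

4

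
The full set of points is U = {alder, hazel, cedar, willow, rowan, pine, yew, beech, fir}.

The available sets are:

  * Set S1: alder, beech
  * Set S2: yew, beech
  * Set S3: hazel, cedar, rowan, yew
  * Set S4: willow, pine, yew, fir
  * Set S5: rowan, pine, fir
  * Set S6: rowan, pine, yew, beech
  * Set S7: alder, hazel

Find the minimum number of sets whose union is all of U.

3

S1, S3, and S4 cover everything between them: the union {alder, hazel, cedar, willow, rowan, pine, yew, beech, fir} is all of U.
Each set has at most 4 points, and 2·4 = 8 < 9 — so at least 3 sets are needed, and 3 is optimal.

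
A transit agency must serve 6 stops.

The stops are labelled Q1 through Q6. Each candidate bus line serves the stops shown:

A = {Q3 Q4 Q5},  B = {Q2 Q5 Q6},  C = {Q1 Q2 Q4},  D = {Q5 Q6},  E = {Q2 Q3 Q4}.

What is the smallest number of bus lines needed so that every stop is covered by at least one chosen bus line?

Take {A, B, C}. Their union is {Q1, Q2, Q3, Q4, Q5, Q6}, which is all 6 stops.
Only C contains Q1, so C is forced; the remaining 3 stops need at least 2 more bus lines (each remaining bus line adds at most 2) — so at least 3 bus lines are needed, and 3 is optimal.

3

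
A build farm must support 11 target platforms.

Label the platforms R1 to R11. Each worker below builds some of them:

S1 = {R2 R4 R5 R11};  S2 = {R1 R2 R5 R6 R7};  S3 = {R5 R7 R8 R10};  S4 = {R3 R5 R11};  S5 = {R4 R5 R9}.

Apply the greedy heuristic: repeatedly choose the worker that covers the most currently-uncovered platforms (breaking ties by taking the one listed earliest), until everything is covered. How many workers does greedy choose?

5

Greedy: pick S2 (covers 5 new) → pick S1 (covers 2 new) → pick S3 (covers 2 new) → pick S4 (covers 1 new) → pick S5 (covers 1 new). Total picks: 5.
(The true minimum cover uses only 4 workers, so greedy is not optimal here.)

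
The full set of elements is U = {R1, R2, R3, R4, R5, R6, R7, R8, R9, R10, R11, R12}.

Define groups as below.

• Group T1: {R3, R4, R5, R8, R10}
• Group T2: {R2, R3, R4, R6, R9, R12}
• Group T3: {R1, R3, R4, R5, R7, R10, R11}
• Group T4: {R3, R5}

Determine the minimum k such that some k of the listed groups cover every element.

T1, T2, and T3 cover everything between them: the union {R1, R2, R3, R4, R5, R6, R7, R8, R9, R10, R11, R12} is all of U.
Only T3 contains R1, so T3 is forced; the remaining 5 elements need at least 2 more groups (each remaining group adds at most 4) — so at least 3 groups are needed, and 3 is optimal.

3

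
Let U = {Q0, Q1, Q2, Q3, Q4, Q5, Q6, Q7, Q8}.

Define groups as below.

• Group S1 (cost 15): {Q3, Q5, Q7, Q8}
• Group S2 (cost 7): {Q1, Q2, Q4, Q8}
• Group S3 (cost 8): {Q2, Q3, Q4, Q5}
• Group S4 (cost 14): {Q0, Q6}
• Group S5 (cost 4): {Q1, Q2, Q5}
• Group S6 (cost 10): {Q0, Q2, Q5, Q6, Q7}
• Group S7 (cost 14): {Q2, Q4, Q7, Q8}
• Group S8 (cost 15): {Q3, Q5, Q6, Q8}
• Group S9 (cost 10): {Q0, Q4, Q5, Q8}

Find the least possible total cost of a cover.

25

S2, S3, S6 together cover every item (S2 ∪ S3 ∪ S6 = {Q0, Q1, Q2, Q3, Q4, Q5, Q6, Q7, Q8}); total cost 7 + 8 + 10 = 25.
The greedy pick S5, S6, S2, S3 costs 29; no covering selection beats 25.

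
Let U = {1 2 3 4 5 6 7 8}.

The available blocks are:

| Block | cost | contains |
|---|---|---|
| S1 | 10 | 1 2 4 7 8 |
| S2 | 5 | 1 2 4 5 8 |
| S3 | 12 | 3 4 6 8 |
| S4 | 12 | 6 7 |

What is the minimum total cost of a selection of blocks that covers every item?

27

S1, S2, S3 together cover every item (S1 ∪ S2 ∪ S3 = {1, 2, 3, 4, 5, 6, 7, 8}); total cost 10 + 5 + 12 = 27.
No covering selection has total cost below 27.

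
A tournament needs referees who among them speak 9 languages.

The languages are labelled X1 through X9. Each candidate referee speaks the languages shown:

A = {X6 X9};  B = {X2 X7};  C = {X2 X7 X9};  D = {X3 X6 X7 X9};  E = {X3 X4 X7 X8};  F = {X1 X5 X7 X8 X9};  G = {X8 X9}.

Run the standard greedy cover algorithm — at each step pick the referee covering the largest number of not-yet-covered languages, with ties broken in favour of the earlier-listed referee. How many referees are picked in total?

4

Greedy: pick F (covers 5 new) → pick D (covers 2 new) → pick B (covers 1 new) → pick E (covers 1 new). Total picks: 4.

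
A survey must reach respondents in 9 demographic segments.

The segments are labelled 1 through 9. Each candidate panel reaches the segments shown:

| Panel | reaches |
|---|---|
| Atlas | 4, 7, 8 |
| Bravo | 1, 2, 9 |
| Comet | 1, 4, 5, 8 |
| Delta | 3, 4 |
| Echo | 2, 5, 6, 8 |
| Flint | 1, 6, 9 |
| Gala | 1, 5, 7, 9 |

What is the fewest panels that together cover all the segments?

3

Take {Delta, Echo, Gala}. Their union is {1, 2, 3, 4, 5, 6, 7, 8, 9}, which is all 9 segments.
Each panel has at most 4 segments, and 2·4 = 8 < 9 — so at least 3 panels are needed, and 3 is optimal.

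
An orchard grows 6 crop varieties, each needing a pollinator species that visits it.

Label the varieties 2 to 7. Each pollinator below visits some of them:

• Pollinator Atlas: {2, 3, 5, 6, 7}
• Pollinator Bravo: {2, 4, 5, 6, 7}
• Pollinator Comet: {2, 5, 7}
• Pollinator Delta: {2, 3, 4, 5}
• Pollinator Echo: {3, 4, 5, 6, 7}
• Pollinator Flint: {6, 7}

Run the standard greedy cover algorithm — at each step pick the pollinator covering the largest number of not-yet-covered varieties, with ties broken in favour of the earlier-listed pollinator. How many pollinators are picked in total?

Greedy: pick Atlas (covers 5 new) → pick Bravo (covers 1 new). Total picks: 2.

2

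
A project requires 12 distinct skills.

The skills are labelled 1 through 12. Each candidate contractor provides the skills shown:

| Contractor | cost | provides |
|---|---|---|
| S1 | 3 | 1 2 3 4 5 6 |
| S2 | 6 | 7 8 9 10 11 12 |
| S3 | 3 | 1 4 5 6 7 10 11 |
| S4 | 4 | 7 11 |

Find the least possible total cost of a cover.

9

S1, S2 together cover every skill (S1 ∪ S2 = {1, 2, 3, 4, 5, 6, 7, 8, 9, 10, 11, 12}); total cost 3 + 6 = 9.
The greedy pick S3, S1, S2 costs 12; no covering selection beats 9.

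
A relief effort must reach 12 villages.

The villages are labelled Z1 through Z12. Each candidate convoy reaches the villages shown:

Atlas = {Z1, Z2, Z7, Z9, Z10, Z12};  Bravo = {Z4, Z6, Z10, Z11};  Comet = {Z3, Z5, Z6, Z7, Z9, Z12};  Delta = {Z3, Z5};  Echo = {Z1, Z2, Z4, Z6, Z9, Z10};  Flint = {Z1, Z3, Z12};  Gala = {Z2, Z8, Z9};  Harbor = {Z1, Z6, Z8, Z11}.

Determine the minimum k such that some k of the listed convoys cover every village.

3

Comet and Echo and Harbor together: Comet ∪ Echo ∪ Harbor = {Z1, Z2, Z3, Z4, Z5, Z6, Z7, Z8, Z9, Z10, Z11, Z12} — every village is covered.
No 2 of the 8 convoys cover everything (all 28 combinations miss at least one village), so 3 is optimal.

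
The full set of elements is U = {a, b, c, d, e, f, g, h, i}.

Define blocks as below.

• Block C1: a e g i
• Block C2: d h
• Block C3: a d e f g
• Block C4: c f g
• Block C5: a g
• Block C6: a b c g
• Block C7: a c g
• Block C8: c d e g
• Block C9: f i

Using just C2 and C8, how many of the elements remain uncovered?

Union of C2, C8 = {c, d, e, g, h}.
Not covered: a, b, f, i — 4 elements.

4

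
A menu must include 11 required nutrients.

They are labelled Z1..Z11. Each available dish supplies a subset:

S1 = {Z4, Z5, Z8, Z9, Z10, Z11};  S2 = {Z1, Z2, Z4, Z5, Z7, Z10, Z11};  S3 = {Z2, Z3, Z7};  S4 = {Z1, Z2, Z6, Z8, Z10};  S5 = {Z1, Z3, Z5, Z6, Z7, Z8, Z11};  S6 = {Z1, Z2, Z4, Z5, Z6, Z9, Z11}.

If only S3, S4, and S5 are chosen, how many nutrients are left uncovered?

Union of S3, S4, S5 = {Z1, Z2, Z3, Z5, Z6, Z7, Z8, Z10, Z11}.
Not covered: Z4, Z9 — 2 nutrients.

2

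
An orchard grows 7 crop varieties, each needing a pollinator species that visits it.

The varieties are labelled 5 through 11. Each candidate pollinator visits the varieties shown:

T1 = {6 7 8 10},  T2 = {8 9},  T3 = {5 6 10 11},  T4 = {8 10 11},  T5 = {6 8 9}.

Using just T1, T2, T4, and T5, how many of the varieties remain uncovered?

Union of T1, T2, T4, T5 = {6, 7, 8, 9, 10, 11}.
Not covered: 5 — 1 variety.

1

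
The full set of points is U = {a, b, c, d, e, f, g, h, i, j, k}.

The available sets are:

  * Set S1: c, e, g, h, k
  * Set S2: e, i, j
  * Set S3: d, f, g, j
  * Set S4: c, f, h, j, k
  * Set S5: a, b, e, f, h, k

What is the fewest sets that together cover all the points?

4

S2 and S3 and S4 and S5 together: S2 ∪ S3 ∪ S4 ∪ S5 = {a, b, c, d, e, f, g, h, i, j, k} — every point is covered.
No 3 of the 5 sets cover everything (all 10 combinations miss at least one point), so 4 is optimal.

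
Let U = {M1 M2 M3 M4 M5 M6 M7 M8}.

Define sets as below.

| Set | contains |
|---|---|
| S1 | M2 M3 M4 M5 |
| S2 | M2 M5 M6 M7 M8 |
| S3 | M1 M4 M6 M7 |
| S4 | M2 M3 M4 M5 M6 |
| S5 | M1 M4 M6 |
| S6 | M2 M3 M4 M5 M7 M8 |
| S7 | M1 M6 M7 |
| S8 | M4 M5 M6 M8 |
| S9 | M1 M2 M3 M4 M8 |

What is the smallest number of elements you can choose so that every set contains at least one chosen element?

2

The 2 elements {M3, M6} hit every set.
The sets S1, S7 are pairwise disjoint, so any hitting set needs a separate element for each — at least 2. Hence 2 is optimal.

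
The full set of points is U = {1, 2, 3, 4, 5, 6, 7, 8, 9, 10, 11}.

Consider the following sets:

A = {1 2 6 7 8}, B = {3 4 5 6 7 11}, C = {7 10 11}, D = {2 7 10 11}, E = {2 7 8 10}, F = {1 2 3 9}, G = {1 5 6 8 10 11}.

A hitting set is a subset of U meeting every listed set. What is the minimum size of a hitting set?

2

Take H = {1, 7}. Each listed set contains at least one of these, so H is a hitting set of size 2.
The sets C, F are pairwise disjoint, so any hitting set needs a separate point for each — at least 2. Hence 2 is optimal.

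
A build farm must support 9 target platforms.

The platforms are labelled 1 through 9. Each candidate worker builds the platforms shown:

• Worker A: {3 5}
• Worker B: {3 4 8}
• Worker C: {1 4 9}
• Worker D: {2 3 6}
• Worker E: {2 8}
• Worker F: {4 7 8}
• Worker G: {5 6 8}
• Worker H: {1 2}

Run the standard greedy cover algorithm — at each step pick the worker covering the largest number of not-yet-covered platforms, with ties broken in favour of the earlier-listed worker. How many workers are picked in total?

5

Greedy: pick B (covers 3 new) → pick C (covers 2 new) → pick D (covers 2 new) → pick A (covers 1 new) → pick F (covers 1 new). Total picks: 5.
(The true minimum cover uses only 4 workers, so greedy is not optimal here.)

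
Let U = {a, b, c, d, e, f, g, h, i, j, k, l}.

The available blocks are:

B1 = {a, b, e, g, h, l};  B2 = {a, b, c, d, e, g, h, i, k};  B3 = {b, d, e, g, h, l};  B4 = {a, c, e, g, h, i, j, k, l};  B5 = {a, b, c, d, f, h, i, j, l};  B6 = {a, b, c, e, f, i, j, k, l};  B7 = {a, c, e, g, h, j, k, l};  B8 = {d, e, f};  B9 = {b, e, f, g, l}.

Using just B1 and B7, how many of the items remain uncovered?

3

Union of B1, B7 = {a, b, c, e, g, h, j, k, l}.
Not covered: d, f, i — 3 items.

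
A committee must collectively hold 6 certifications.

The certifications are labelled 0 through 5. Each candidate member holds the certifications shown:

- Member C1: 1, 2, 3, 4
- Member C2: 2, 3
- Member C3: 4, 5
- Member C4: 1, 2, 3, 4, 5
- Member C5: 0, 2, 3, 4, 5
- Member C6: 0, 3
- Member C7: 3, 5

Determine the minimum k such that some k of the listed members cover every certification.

C4 and C6 together: C4 ∪ C6 = {0, 1, 2, 3, 4, 5} — every certification is covered.
No single member has all 6 certifications (the largest, C4, has 5), so 2 is optimal.

2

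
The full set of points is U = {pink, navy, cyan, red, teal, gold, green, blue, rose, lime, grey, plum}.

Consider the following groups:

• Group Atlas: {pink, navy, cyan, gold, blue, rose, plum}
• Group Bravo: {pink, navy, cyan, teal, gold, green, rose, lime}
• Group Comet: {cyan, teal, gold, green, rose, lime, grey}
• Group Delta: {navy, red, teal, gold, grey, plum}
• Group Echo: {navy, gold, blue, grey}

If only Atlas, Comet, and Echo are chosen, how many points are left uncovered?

1

Union of Atlas, Comet, Echo = {pink, navy, cyan, teal, gold, green, blue, rose, lime, grey, plum}.
Not covered: red — 1 point.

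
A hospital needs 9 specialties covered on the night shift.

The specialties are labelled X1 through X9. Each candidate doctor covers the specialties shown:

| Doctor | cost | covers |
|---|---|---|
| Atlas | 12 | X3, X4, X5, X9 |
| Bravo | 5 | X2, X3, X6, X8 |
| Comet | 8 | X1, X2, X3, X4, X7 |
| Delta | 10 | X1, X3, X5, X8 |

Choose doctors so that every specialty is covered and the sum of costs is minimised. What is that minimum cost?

Atlas, Bravo, Comet together cover every specialty (Atlas ∪ Bravo ∪ Comet = {X1, X2, X3, X4, X5, X6, X7, X8, X9}); total cost 12 + 5 + 8 = 25.
No covering selection has total cost below 25.

25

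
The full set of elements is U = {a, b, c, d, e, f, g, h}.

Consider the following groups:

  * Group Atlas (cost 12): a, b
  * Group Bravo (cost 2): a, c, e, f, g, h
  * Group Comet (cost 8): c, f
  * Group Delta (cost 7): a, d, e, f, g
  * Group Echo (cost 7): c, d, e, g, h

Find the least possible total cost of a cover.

Atlas, Bravo, Delta together cover every element (Atlas ∪ Bravo ∪ Delta = {a, b, c, d, e, f, g, h}); total cost 12 + 2 + 7 = 21.
No covering selection has total cost below 21.

21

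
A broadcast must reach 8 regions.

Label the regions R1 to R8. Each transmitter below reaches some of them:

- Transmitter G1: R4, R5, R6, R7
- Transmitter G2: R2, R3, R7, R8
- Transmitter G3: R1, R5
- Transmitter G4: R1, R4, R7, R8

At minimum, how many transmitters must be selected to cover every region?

G1 and G2 and G4 together: G1 ∪ G2 ∪ G4 = {R1, R2, R3, R4, R5, R6, R7, R8} — every region is covered.
Only G2 contains R2, so G2 is forced; the remaining 4 regions need at least 2 more transmitters (each remaining transmitter adds at most 3) — so at least 3 transmitters are needed, and 3 is optimal.

3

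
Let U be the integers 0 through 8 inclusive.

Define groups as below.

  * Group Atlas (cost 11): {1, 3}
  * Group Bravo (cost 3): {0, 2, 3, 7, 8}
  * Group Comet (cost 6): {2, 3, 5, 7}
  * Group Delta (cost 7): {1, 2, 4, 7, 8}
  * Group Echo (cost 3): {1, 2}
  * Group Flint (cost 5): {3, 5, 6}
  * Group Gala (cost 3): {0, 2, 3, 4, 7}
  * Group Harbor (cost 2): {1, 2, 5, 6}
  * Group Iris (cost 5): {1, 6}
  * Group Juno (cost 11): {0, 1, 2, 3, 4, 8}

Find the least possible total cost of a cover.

8

Bravo, Gala, Harbor together cover every point (Bravo ∪ Gala ∪ Harbor = {0, 1, 2, 3, 4, 5, 6, 7, 8}); total cost 3 + 3 + 2 = 8.
No covering selection has total cost below 8.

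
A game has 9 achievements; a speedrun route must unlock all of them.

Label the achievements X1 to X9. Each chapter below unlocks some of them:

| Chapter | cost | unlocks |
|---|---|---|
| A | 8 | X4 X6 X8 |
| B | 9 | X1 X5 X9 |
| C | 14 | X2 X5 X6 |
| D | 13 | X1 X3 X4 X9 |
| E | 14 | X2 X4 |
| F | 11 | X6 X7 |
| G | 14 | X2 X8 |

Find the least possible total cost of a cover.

46

A, C, D, F together cover every achievement (A ∪ C ∪ D ∪ F = {X1, X2, X3, X4, X5, X6, X7, X8, X9}); total cost 8 + 14 + 13 + 11 = 46.
The greedy pick A, B, F, D, C costs 55; no covering selection beats 46.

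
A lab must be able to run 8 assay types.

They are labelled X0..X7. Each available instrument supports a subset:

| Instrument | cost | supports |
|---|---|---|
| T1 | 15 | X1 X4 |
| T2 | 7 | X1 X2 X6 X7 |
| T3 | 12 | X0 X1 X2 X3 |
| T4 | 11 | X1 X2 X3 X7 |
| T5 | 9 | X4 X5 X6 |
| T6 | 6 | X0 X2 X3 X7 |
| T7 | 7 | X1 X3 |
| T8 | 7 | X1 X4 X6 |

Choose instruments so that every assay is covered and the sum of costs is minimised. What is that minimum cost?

T5, T6, T8 together cover every assay (T5 ∪ T6 ∪ T8 = {X0, X1, X2, X3, X4, X5, X6, X7}); total cost 9 + 6 + 7 = 22.
No covering selection has total cost below 22.

22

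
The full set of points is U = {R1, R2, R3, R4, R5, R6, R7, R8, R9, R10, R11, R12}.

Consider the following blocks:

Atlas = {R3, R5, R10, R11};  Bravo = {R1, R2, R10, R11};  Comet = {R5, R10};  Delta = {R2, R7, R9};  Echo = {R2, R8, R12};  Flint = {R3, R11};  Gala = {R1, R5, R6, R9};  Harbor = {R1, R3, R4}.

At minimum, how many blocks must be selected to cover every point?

5

Take {Atlas, Delta, Echo, Gala, Harbor}. Their union is {R1, R2, R3, R4, R5, R6, R7, R8, R9, R10, R11, R12}, which is all 12 points.
No 4 of the 8 blocks cover everything (all 70 combinations miss at least one point), so 5 is optimal.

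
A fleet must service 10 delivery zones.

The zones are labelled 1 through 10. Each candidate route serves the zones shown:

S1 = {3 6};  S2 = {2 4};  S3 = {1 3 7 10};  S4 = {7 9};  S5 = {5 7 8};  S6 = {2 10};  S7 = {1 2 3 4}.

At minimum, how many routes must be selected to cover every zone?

S1 and S2 and S3 and S4 and S5 together: S1 ∪ S2 ∪ S3 ∪ S4 ∪ S5 = {1, 2, 3, 4, 5, 6, 7, 8, 9, 10} — every zone is covered.
No 4 of the 7 routes cover everything (all 35 combinations miss at least one zone), so 5 is optimal.

5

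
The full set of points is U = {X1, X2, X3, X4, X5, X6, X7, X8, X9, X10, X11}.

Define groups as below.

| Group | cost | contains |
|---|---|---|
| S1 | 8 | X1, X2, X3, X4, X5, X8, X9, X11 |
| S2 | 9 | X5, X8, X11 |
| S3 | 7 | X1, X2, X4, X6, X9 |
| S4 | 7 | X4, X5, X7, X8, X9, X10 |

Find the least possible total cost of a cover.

22

S1, S3, S4 together cover every point (S1 ∪ S3 ∪ S4 = {X1, X2, X3, X4, X5, X6, X7, X8, X9, X10, X11}); total cost 8 + 7 + 7 = 22.
No covering selection has total cost below 22.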